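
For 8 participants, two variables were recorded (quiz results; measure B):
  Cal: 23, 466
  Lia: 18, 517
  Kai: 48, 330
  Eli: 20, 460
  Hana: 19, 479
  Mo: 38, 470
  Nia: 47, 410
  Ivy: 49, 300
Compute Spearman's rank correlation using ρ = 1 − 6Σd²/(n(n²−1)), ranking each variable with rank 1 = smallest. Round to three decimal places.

-0.905

Ranks of variable 1: 4, 1, 7, 3, 2, 5, 6, 8
Ranks of variable 2: 5, 8, 2, 4, 7, 6, 3, 1
d = r₁ − r₂: -1, -7, 5, -1, -5, -1, 3, 7
d²: 1, 49, 25, 1, 25, 1, 9, 49; Σd² = 160
ρ = 1 − 6·160/(8·63) = 1 − 960/504 = -0.905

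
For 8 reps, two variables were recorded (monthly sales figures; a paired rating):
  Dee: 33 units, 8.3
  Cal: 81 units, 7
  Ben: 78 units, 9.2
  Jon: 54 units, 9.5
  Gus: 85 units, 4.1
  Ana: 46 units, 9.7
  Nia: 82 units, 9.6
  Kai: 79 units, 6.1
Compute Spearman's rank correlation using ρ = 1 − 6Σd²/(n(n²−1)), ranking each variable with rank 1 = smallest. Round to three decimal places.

-0.452

Ranks of variable 1: 1, 6, 4, 3, 8, 2, 7, 5
Ranks of variable 2: 4, 3, 5, 6, 1, 8, 7, 2
d = r₁ − r₂: -3, 3, -1, -3, 7, -6, 0, 3
d²: 9, 9, 1, 9, 49, 36, 0, 9; Σd² = 122
ρ = 1 − 6·122/(8·63) = 1 − 732/504 = -0.452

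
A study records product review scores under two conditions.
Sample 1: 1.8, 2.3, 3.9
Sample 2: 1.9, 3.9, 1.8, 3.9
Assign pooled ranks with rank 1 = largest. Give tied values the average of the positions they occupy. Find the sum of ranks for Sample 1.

12.5

Sorted (descending): 3.9, 3.9, 3.9, 2.3, 1.9, 1.8, 1.8
The 3 values of 3.9 occupy positions 1–3 → average rank 2.
The 2 values of 1.8 occupy positions 6–7 → average rank (6+7)/2 = 6.5.
Sample 1 values → pooled ranks: 1.8→6.5, 2.3→4, 3.9→2
Rank sum = 6.5 + 4 + 2 = 12.5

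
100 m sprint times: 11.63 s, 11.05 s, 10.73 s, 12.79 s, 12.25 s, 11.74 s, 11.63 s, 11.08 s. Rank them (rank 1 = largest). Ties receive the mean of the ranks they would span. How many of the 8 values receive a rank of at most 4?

Sorted (descending): 12.79, 12.25, 11.74, 11.63, 11.63, 11.08, 11.05, 10.73
The 2 values of 11.63 occupy positions 4–5 → average rank (4+5)/2 = 4.5.
Ranks ≤ 4: {1, 2, 3} → 3 values.

3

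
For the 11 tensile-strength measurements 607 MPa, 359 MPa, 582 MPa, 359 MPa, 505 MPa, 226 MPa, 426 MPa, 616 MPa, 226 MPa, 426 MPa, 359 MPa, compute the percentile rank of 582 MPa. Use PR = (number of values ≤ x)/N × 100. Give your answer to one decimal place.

81.8

N = 11.
Strictly below 582: 8. Equal to 582: 1.
PR = 9/11 × 100 = 81.8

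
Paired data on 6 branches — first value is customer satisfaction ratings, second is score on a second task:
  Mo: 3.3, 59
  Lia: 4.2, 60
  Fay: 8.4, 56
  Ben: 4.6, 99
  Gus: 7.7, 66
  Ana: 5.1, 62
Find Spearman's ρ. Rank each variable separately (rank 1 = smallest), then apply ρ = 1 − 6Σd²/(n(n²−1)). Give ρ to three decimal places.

Ranks of variable 1: 1, 2, 6, 3, 5, 4
Ranks of variable 2: 2, 3, 1, 6, 5, 4
d = r₁ − r₂: -1, -1, 5, -3, 0, 0
d²: 1, 1, 25, 9, 0, 0; Σd² = 36
ρ = 1 − 6·36/(6·35) = 1 − 216/210 = -0.029

-0.029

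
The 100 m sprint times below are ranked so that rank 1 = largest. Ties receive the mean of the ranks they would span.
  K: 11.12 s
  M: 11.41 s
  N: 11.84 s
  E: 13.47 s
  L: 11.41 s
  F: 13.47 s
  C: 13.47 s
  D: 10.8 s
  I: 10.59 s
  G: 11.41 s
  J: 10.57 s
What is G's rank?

6

Sorted (descending): 13.47, 13.47, 13.47, 11.84, 11.41, 11.41, 11.41, 11.12, 10.8, 10.59, 10.57
The 3 values of 13.47 occupy positions 1–3 → average rank 2.
The 3 values of 11.41 occupy positions 5–7 → average rank 6.
G has value 11.41 s → rank 6.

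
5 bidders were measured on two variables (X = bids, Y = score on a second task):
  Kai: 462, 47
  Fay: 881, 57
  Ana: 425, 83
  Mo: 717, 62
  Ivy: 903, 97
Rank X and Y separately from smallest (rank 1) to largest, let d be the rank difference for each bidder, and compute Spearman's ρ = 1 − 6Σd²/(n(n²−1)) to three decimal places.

0.300

Ranks of variable 1: 2, 4, 1, 3, 5
Ranks of variable 2: 1, 2, 4, 3, 5
d = r₁ − r₂: 1, 2, -3, 0, 0
d²: 1, 4, 9, 0, 0; Σd² = 14
ρ = 1 − 6·14/(5·24) = 1 − 84/120 = 0.300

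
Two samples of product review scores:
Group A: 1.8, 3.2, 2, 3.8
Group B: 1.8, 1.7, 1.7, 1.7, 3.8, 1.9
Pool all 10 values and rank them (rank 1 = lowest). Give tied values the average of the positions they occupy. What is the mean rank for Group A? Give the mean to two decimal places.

Sorted (ascending): 1.7, 1.7, 1.7, 1.8, 1.8, 1.9, 2, 3.2, 3.8, 3.8
The 3 values of 1.7 occupy positions 1–3 → average rank 2.
The 2 values of 1.8 occupy positions 4–5 → average rank (4+5)/2 = 4.5.
The 2 values of 3.8 occupy positions 9–10 → average rank (9+10)/2 = 9.5.
Group A values → pooled ranks: 1.8→4.5, 3.2→8, 2→7, 3.8→9.5
Mean rank = (4.5 + 8 + 7 + 9.5) / 4 = 7.25

7.25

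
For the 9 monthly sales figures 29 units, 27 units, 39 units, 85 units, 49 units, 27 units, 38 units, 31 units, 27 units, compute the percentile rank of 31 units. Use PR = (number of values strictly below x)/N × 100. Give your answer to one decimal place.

44.4

N = 9.
Strictly below 31: 4. Equal to 31: 1.
PR = 4/9 × 100 = 44.4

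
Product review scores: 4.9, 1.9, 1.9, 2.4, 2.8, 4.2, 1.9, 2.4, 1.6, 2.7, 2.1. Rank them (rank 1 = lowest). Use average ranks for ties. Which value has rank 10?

4.2

Sorted (ascending): 1.6, 1.9, 1.9, 1.9, 2.1, 2.4, 2.4, 2.7, 2.8, 4.2, 4.9
The 3 values of 1.9 occupy positions 2–4 → average rank 3.
The 2 values of 2.4 occupy positions 6–7 → average rank (6+7)/2 = 6.5.
Rank 10 → value 4.2.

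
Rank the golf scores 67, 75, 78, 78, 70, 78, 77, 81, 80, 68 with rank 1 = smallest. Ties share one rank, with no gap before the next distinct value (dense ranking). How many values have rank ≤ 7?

9

Sorted (ascending): 67, 68, 70, 75, 77, 78, 78, 78, 80, 81
The 3 values of 78 share dense rank 6.
Remaining distinct values take the next consecutive integers.
Ranks ≤ 7: {1, 2, 3, 4, 5, 6, 6, 6, 7} → 9 values.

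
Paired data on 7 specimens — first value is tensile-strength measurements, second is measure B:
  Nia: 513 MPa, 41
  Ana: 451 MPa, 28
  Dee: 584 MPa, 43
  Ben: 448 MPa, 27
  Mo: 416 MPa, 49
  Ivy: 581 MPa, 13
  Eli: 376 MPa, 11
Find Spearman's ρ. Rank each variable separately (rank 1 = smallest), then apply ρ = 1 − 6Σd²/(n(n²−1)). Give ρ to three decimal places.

0.250

Ranks of variable 1: 5, 4, 7, 3, 2, 6, 1
Ranks of variable 2: 5, 4, 6, 3, 7, 2, 1
d = r₁ − r₂: 0, 0, 1, 0, -5, 4, 0
d²: 0, 0, 1, 0, 25, 16, 0; Σd² = 42
ρ = 1 − 6·42/(7·48) = 1 − 252/336 = 0.250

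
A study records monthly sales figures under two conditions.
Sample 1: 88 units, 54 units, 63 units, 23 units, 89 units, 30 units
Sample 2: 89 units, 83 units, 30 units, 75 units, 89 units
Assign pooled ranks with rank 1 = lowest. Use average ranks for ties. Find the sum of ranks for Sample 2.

35.5

Sorted (ascending): 23, 30, 30, 54, 63, 75, 83, 88, 89, 89, 89
The 2 values of 30 occupy positions 2–3 → average rank (2+3)/2 = 2.5.
The 3 values of 89 occupy positions 9–11 → average rank 10.
Sample 2 values → pooled ranks: 89→10, 83→7, 30→2.5, 75→6, 89→10
Rank sum = 10 + 7 + 2.5 + 6 + 10 = 35.5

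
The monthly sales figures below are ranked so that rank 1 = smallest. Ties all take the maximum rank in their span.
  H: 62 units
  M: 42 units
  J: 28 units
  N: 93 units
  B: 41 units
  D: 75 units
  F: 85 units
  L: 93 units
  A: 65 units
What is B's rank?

Sorted (ascending): 28, 41, 42, 62, 65, 75, 85, 93, 93
The 2 values of 93 occupy positions 8–9 → each gets rank 9.
B has value 41 units → rank 2.

2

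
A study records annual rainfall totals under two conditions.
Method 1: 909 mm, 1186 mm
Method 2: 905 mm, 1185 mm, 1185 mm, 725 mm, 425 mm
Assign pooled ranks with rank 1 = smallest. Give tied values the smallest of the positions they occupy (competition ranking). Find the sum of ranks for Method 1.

Sorted (ascending): 425, 725, 905, 909, 1185, 1185, 1186
The 2 values of 1185 occupy positions 5–6 → each gets rank 5.
Method 1 values → pooled ranks: 909→4, 1186→7
Rank sum = 4 + 7 = 11

11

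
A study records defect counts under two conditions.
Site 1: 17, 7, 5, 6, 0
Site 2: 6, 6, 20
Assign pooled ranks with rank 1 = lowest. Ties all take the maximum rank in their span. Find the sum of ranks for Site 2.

18

Sorted (ascending): 0, 5, 6, 6, 6, 7, 17, 20
The 3 values of 6 occupy positions 3–5 → each gets rank 5.
Site 2 values → pooled ranks: 6→5, 6→5, 20→8
Rank sum = 5 + 5 + 8 = 18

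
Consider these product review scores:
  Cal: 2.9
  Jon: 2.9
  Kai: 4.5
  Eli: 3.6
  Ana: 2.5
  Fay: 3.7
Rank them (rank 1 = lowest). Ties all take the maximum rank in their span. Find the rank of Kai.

6

Sorted (ascending): 2.5, 2.9, 2.9, 3.6, 3.7, 4.5
The 2 values of 2.9 occupy positions 2–3 → each gets rank 3.
Kai has value 4.5 → rank 6.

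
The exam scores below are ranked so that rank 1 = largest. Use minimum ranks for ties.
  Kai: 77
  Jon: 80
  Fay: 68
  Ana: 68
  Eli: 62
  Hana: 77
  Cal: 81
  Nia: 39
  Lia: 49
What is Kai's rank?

Sorted (descending): 81, 80, 77, 77, 68, 68, 62, 49, 39
The 2 values of 77 occupy positions 3–4 → each gets rank 3.
The 2 values of 68 occupy positions 5–6 → each gets rank 5.
Kai has value 77 → rank 3.

3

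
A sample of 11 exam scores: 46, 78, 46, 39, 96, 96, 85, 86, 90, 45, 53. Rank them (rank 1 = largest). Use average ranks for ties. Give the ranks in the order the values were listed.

Sorted (descending): 96, 96, 90, 86, 85, 78, 53, 46, 46, 45, 39
The 2 values of 96 occupy positions 1–2 → average rank (1+2)/2 = 1.5.
The 2 values of 46 occupy positions 8–9 → average rank (8+9)/2 = 8.5.

8.5, 6, 8.5, 11, 1.5, 1.5, 5, 4, 3, 10, 7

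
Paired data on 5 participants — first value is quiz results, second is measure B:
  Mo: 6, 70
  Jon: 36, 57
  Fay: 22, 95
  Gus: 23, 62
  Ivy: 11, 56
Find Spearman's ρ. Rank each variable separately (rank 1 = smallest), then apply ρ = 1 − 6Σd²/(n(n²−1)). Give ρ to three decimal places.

Ranks of variable 1: 1, 5, 3, 4, 2
Ranks of variable 2: 4, 2, 5, 3, 1
d = r₁ − r₂: -3, 3, -2, 1, 1
d²: 9, 9, 4, 1, 1; Σd² = 24
ρ = 1 − 6·24/(5·24) = 1 − 144/120 = -0.200

-0.200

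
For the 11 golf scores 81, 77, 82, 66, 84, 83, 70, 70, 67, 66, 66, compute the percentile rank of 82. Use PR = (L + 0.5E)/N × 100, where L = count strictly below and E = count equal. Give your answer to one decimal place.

77.3

N = 11.
Strictly below 82: 8. Equal to 82: 1.
PR = (8 + 0.5·1)/11 × 100 = 77.3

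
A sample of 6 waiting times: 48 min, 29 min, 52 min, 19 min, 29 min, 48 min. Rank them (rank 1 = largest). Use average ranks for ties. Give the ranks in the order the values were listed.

Sorted (descending): 52, 48, 48, 29, 29, 19
The 2 values of 48 occupy positions 2–3 → average rank (2+3)/2 = 2.5.
The 2 values of 29 occupy positions 4–5 → average rank (4+5)/2 = 4.5.

2.5, 4.5, 1, 6, 4.5, 2.5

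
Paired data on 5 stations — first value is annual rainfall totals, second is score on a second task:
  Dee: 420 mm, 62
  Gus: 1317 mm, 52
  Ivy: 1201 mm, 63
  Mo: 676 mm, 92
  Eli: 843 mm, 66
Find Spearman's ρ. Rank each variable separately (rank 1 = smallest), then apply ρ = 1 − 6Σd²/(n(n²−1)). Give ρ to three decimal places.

-0.400

Ranks of variable 1: 1, 5, 4, 2, 3
Ranks of variable 2: 2, 1, 3, 5, 4
d = r₁ − r₂: -1, 4, 1, -3, -1
d²: 1, 16, 1, 9, 1; Σd² = 28
ρ = 1 − 6·28/(5·24) = 1 − 168/120 = -0.400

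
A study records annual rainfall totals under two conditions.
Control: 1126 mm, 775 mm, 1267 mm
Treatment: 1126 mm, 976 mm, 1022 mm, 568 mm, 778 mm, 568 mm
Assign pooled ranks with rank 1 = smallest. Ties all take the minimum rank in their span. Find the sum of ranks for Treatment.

Sorted (ascending): 568, 568, 775, 778, 976, 1022, 1126, 1126, 1267
The 2 values of 568 occupy positions 1–2 → each gets rank 1.
The 2 values of 1126 occupy positions 7–8 → each gets rank 7.
Treatment values → pooled ranks: 1126→7, 976→5, 1022→6, 568→1, 778→4, 568→1
Rank sum = 7 + 5 + 6 + 1 + 4 + 1 = 24

24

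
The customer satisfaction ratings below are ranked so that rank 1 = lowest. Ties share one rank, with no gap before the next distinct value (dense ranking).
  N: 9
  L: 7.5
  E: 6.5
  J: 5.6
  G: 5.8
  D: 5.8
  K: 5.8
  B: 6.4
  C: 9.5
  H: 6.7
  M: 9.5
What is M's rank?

Sorted (ascending): 5.6, 5.8, 5.8, 5.8, 6.4, 6.5, 6.7, 7.5, 9, 9.5, 9.5
The 3 values of 5.8 share dense rank 2.
The 2 values of 9.5 share dense rank 8.
Remaining distinct values take the next consecutive integers.
M has value 9.5 → rank 8.

8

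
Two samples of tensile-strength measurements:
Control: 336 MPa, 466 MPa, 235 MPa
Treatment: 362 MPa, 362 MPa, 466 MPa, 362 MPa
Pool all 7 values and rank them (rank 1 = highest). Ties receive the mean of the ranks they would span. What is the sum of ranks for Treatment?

Sorted (descending): 466, 466, 362, 362, 362, 336, 235
The 2 values of 466 occupy positions 1–2 → average rank (1+2)/2 = 1.5.
The 3 values of 362 occupy positions 3–5 → average rank 4.
Treatment values → pooled ranks: 362→4, 362→4, 466→1.5, 362→4
Rank sum = 4 + 4 + 1.5 + 4 = 13.5

13.5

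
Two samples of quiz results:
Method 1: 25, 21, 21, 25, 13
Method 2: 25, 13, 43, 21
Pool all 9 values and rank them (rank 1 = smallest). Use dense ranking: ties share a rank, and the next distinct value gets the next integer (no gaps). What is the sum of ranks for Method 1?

Sorted (ascending): 13, 13, 21, 21, 21, 25, 25, 25, 43
The 2 values of 13 share dense rank 1.
The 3 values of 21 share dense rank 2.
The 3 values of 25 share dense rank 3.
Remaining distinct values take the next consecutive integers.
Method 1 values → pooled ranks: 25→3, 21→2, 21→2, 25→3, 13→1
Rank sum = 3 + 2 + 2 + 3 + 1 = 11

11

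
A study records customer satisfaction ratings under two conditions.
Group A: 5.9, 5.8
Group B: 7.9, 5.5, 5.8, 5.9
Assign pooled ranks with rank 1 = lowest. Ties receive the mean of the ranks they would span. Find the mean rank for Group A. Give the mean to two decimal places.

3.50

Sorted (ascending): 5.5, 5.8, 5.8, 5.9, 5.9, 7.9
The 2 values of 5.8 occupy positions 2–3 → average rank (2+3)/2 = 2.5.
The 2 values of 5.9 occupy positions 4–5 → average rank (4+5)/2 = 4.5.
Group A values → pooled ranks: 5.9→4.5, 5.8→2.5
Mean rank = (4.5 + 2.5) / 2 = 3.50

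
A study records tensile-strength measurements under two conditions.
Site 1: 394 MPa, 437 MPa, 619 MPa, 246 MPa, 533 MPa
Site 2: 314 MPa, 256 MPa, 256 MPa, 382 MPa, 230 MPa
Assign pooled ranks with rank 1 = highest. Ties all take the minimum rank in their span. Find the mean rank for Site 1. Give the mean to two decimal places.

3.80

Sorted (descending): 619, 533, 437, 394, 382, 314, 256, 256, 246, 230
The 2 values of 256 occupy positions 7–8 → each gets rank 7.
Site 1 values → pooled ranks: 394→4, 437→3, 619→1, 246→9, 533→2
Mean rank = (4 + 3 + 1 + 9 + 2) / 5 = 3.80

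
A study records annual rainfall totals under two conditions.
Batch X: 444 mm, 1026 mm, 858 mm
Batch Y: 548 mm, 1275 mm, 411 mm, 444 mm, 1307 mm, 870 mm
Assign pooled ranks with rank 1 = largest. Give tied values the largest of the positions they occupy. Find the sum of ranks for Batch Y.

Sorted (descending): 1307, 1275, 1026, 870, 858, 548, 444, 444, 411
The 2 values of 444 occupy positions 7–8 → each gets rank 8.
Batch Y values → pooled ranks: 548→6, 1275→2, 411→9, 444→8, 1307→1, 870→4
Rank sum = 6 + 2 + 9 + 8 + 1 + 4 = 30

30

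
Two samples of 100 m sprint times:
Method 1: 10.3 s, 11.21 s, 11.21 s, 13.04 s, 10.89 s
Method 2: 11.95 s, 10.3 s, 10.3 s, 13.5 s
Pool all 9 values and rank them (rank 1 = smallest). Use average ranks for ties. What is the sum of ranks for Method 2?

20

Sorted (ascending): 10.3, 10.3, 10.3, 10.89, 11.21, 11.21, 11.95, 13.04, 13.5
The 3 values of 10.3 occupy positions 1–3 → average rank 2.
The 2 values of 11.21 occupy positions 5–6 → average rank (5+6)/2 = 5.5.
Method 2 values → pooled ranks: 11.95→7, 10.3→2, 10.3→2, 13.5→9
Rank sum = 7 + 2 + 2 + 9 = 20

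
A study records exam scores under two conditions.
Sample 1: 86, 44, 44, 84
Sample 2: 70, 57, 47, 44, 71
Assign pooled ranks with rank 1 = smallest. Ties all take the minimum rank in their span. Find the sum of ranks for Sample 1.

Sorted (ascending): 44, 44, 44, 47, 57, 70, 71, 84, 86
The 3 values of 44 occupy positions 1–3 → each gets rank 1.
Sample 1 values → pooled ranks: 86→9, 44→1, 44→1, 84→8
Rank sum = 9 + 1 + 1 + 8 = 19

19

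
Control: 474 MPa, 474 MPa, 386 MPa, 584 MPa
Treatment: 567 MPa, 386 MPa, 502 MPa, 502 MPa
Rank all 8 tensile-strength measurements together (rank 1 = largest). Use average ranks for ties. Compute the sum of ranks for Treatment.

Sorted (descending): 584, 567, 502, 502, 474, 474, 386, 386
The 2 values of 502 occupy positions 3–4 → average rank (3+4)/2 = 3.5.
The 2 values of 474 occupy positions 5–6 → average rank (5+6)/2 = 5.5.
The 2 values of 386 occupy positions 7–8 → average rank (7+8)/2 = 7.5.
Treatment values → pooled ranks: 567→2, 386→7.5, 502→3.5, 502→3.5
Rank sum = 2 + 7.5 + 3.5 + 3.5 = 16.5

16.5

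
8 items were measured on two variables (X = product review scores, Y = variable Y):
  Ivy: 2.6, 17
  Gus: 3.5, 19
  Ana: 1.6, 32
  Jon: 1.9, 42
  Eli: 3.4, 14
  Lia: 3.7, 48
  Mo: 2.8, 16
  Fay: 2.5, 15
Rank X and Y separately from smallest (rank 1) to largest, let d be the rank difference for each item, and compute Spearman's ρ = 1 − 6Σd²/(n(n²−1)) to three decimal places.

0.000

Ranks of variable 1: 4, 7, 1, 2, 6, 8, 5, 3
Ranks of variable 2: 4, 5, 6, 7, 1, 8, 3, 2
d = r₁ − r₂: 0, 2, -5, -5, 5, 0, 2, 1
d²: 0, 4, 25, 25, 25, 0, 4, 1; Σd² = 84
ρ = 1 − 6·84/(8·63) = 1 − 504/504 = 0.000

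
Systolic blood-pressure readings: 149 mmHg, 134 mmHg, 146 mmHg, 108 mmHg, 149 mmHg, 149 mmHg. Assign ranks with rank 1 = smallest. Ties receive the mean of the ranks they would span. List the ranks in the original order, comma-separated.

Sorted (ascending): 108, 134, 146, 149, 149, 149
The 3 values of 149 occupy positions 4–6 → average rank 5.

5, 2, 3, 1, 5, 5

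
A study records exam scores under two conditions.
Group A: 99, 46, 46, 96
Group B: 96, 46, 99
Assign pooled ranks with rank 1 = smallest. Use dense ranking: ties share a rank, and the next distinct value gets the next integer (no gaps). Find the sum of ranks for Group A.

Sorted (ascending): 46, 46, 46, 96, 96, 99, 99
The 3 values of 46 share dense rank 1.
The 2 values of 96 share dense rank 2.
The 2 values of 99 share dense rank 3.
Group A values → pooled ranks: 99→3, 46→1, 46→1, 96→2
Rank sum = 3 + 1 + 1 + 2 = 7

7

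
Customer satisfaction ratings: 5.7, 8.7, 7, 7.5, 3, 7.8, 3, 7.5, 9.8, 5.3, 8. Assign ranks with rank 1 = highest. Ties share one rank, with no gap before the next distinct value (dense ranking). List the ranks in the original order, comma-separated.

7, 2, 6, 5, 9, 4, 9, 5, 1, 8, 3

Sorted (descending): 9.8, 8.7, 8, 7.8, 7.5, 7.5, 7, 5.7, 5.3, 3, 3
The 2 values of 7.5 share dense rank 5.
The 2 values of 3 share dense rank 9.
Remaining distinct values take the next consecutive integers.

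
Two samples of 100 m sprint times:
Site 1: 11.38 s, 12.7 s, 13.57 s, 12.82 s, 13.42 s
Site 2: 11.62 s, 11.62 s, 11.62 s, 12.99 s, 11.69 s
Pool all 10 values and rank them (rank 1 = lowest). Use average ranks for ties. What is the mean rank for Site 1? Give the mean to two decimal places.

Sorted (ascending): 11.38, 11.62, 11.62, 11.62, 11.69, 12.7, 12.82, 12.99, 13.42, 13.57
The 3 values of 11.62 occupy positions 2–4 → average rank 3.
Site 1 values → pooled ranks: 11.38→1, 12.7→6, 13.57→10, 12.82→7, 13.42→9
Mean rank = (1 + 6 + 10 + 7 + 9) / 5 = 6.60

6.60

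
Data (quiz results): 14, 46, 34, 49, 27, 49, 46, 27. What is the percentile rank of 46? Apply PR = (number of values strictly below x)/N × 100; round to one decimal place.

50.0

N = 8.
Strictly below 46: 4. Equal to 46: 2.
PR = 4/8 × 100 = 50.0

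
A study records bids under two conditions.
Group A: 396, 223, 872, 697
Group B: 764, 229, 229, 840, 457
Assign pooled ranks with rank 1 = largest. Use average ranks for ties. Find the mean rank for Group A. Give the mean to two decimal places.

5.00

Sorted (descending): 872, 840, 764, 697, 457, 396, 229, 229, 223
The 2 values of 229 occupy positions 7–8 → average rank (7+8)/2 = 7.5.
Group A values → pooled ranks: 396→6, 223→9, 872→1, 697→4
Mean rank = (6 + 9 + 1 + 4) / 4 = 5.00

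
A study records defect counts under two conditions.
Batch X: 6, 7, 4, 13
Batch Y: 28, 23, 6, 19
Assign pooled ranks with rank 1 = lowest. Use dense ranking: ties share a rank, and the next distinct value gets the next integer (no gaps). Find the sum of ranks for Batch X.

10

Sorted (ascending): 4, 6, 6, 7, 13, 19, 23, 28
The 2 values of 6 share dense rank 2.
Remaining distinct values take the next consecutive integers.
Batch X values → pooled ranks: 6→2, 7→3, 4→1, 13→4
Rank sum = 2 + 3 + 1 + 4 = 10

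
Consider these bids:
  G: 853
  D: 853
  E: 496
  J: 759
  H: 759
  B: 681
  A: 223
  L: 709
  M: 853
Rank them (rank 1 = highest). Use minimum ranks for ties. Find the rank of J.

Sorted (descending): 853, 853, 853, 759, 759, 709, 681, 496, 223
The 3 values of 853 occupy positions 1–3 → each gets rank 1.
The 2 values of 759 occupy positions 4–5 → each gets rank 4.
J has value 759 → rank 4.

4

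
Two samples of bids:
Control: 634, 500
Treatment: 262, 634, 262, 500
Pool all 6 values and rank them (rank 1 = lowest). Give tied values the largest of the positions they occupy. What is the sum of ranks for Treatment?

Sorted (ascending): 262, 262, 500, 500, 634, 634
The 2 values of 262 occupy positions 1–2 → each gets rank 2.
The 2 values of 500 occupy positions 3–4 → each gets rank 4.
The 2 values of 634 occupy positions 5–6 → each gets rank 6.
Treatment values → pooled ranks: 262→2, 634→6, 262→2, 500→4
Rank sum = 2 + 6 + 2 + 4 = 14

14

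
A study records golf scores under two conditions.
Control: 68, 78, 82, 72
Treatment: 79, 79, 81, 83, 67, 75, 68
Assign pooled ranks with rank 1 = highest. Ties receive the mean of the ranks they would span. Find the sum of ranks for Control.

25.5

Sorted (descending): 83, 82, 81, 79, 79, 78, 75, 72, 68, 68, 67
The 2 values of 79 occupy positions 4–5 → average rank (4+5)/2 = 4.5.
The 2 values of 68 occupy positions 9–10 → average rank (9+10)/2 = 9.5.
Control values → pooled ranks: 68→9.5, 78→6, 82→2, 72→8
Rank sum = 9.5 + 6 + 2 + 8 = 25.5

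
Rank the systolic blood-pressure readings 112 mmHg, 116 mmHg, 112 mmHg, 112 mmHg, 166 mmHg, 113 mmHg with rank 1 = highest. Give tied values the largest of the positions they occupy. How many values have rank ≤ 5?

Sorted (descending): 166, 116, 113, 112, 112, 112
The 3 values of 112 occupy positions 4–6 → each gets rank 6.
Ranks ≤ 5: {1, 2, 3} → 3 values.

3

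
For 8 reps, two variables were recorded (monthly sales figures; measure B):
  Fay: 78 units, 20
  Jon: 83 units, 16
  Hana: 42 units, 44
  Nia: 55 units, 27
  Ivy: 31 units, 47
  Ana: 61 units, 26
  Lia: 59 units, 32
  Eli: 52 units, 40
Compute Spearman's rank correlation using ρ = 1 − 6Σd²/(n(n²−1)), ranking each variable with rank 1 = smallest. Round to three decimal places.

-0.976

Ranks of variable 1: 7, 8, 2, 4, 1, 6, 5, 3
Ranks of variable 2: 2, 1, 7, 4, 8, 3, 5, 6
d = r₁ − r₂: 5, 7, -5, 0, -7, 3, 0, -3
d²: 25, 49, 25, 0, 49, 9, 0, 9; Σd² = 166
ρ = 1 − 6·166/(8·63) = 1 − 996/504 = -0.976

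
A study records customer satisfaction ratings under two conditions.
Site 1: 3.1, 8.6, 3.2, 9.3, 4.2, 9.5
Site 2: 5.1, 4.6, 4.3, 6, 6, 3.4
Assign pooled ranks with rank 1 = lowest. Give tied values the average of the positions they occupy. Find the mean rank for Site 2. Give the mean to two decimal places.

6.33

Sorted (ascending): 3.1, 3.2, 3.4, 4.2, 4.3, 4.6, 5.1, 6, 6, 8.6, 9.3, 9.5
The 2 values of 6 occupy positions 8–9 → average rank (8+9)/2 = 8.5.
Site 2 values → pooled ranks: 5.1→7, 4.6→6, 4.3→5, 6→8.5, 6→8.5, 3.4→3
Mean rank = (7 + 6 + 5 + 8.5 + 8.5 + 3) / 6 = 6.33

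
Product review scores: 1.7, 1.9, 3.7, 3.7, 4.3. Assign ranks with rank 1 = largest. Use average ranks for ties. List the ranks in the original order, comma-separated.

5, 4, 2.5, 2.5, 1

Sorted (descending): 4.3, 3.7, 3.7, 1.9, 1.7
The 2 values of 3.7 occupy positions 2–3 → average rank (2+3)/2 = 2.5.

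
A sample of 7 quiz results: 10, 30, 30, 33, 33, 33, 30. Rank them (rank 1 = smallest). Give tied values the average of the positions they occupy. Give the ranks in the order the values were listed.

1, 3, 3, 6, 6, 6, 3

Sorted (ascending): 10, 30, 30, 30, 33, 33, 33
The 3 values of 30 occupy positions 2–4 → average rank 3.
The 3 values of 33 occupy positions 5–7 → average rank 6.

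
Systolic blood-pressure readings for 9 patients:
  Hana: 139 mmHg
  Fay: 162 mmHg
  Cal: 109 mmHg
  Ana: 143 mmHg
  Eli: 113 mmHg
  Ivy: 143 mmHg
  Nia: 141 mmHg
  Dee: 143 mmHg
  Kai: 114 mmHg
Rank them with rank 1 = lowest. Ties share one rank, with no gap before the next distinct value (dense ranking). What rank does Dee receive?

Sorted (ascending): 109, 113, 114, 139, 141, 143, 143, 143, 162
The 3 values of 143 share dense rank 6.
Remaining distinct values take the next consecutive integers.
Dee has value 143 mmHg → rank 6.

6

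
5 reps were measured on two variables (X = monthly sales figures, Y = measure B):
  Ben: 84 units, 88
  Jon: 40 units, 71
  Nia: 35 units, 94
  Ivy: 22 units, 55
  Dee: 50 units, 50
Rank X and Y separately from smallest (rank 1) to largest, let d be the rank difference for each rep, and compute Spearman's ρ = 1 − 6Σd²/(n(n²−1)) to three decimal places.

Ranks of variable 1: 5, 3, 2, 1, 4
Ranks of variable 2: 4, 3, 5, 2, 1
d = r₁ − r₂: 1, 0, -3, -1, 3
d²: 1, 0, 9, 1, 9; Σd² = 20
ρ = 1 − 6·20/(5·24) = 1 − 120/120 = 0.000

0.000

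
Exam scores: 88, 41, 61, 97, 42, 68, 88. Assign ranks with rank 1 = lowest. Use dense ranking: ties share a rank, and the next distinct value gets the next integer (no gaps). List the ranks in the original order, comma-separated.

Sorted (ascending): 41, 42, 61, 68, 88, 88, 97
The 2 values of 88 share dense rank 5.
Remaining distinct values take the next consecutive integers.

5, 1, 3, 6, 2, 4, 5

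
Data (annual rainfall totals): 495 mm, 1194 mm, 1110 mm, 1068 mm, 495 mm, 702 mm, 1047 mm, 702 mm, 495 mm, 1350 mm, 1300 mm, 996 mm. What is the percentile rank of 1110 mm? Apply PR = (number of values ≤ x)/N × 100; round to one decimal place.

N = 12.
Strictly below 1110: 8. Equal to 1110: 1.
PR = 9/12 × 100 = 75.0

75.0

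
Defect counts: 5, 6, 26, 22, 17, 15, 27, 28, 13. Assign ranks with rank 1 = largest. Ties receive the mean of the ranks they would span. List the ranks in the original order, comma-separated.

Sorted (descending): 28, 27, 26, 22, 17, 15, 13, 6, 5
No ties — each value takes its position as its rank.

9, 8, 3, 4, 5, 6, 2, 1, 7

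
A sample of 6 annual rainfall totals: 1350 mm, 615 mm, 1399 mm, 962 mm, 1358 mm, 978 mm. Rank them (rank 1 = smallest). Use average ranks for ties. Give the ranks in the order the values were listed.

Sorted (ascending): 615, 962, 978, 1350, 1358, 1399
No ties — each value takes its position as its rank.

4, 1, 6, 2, 5, 3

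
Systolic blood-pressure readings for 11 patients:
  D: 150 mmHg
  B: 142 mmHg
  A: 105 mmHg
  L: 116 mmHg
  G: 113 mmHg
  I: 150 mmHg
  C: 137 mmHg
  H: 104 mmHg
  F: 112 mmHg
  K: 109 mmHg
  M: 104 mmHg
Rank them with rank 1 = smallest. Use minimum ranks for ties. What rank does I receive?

10

Sorted (ascending): 104, 104, 105, 109, 112, 113, 116, 137, 142, 150, 150
The 2 values of 104 occupy positions 1–2 → each gets rank 1.
The 2 values of 150 occupy positions 10–11 → each gets rank 10.
I has value 150 mmHg → rank 10.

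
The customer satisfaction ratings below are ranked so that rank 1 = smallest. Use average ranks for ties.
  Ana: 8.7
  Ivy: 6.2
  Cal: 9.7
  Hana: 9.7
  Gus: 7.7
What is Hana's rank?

4.5

Sorted (ascending): 6.2, 7.7, 8.7, 9.7, 9.7
The 2 values of 9.7 occupy positions 4–5 → average rank (4+5)/2 = 4.5.
Hana has value 9.7 → rank 4.5.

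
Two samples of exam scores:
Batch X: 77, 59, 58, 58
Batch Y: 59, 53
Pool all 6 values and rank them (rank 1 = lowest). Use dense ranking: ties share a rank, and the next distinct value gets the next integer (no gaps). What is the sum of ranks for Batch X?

Sorted (ascending): 53, 58, 58, 59, 59, 77
The 2 values of 58 share dense rank 2.
The 2 values of 59 share dense rank 3.
Remaining distinct values take the next consecutive integers.
Batch X values → pooled ranks: 77→4, 59→3, 58→2, 58→2
Rank sum = 4 + 3 + 2 + 2 = 11

11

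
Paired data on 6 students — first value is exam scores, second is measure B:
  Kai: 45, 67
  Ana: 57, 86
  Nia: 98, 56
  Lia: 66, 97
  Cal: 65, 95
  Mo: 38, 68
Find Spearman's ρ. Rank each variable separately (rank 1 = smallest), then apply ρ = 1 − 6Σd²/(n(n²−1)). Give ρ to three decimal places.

0.086

Ranks of variable 1: 2, 3, 6, 5, 4, 1
Ranks of variable 2: 2, 4, 1, 6, 5, 3
d = r₁ − r₂: 0, -1, 5, -1, -1, -2
d²: 0, 1, 25, 1, 1, 4; Σd² = 32
ρ = 1 − 6·32/(6·35) = 1 − 192/210 = 0.086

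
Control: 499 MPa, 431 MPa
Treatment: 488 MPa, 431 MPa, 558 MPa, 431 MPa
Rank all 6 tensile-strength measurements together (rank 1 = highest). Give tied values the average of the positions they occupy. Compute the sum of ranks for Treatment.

14

Sorted (descending): 558, 499, 488, 431, 431, 431
The 3 values of 431 occupy positions 4–6 → average rank 5.
Treatment values → pooled ranks: 488→3, 431→5, 558→1, 431→5
Rank sum = 3 + 5 + 1 + 5 = 14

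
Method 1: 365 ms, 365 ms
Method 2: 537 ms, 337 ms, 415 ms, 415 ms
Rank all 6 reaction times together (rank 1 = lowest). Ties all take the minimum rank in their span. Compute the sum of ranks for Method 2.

Sorted (ascending): 337, 365, 365, 415, 415, 537
The 2 values of 365 occupy positions 2–3 → each gets rank 2.
The 2 values of 415 occupy positions 4–5 → each gets rank 4.
Method 2 values → pooled ranks: 537→6, 337→1, 415→4, 415→4
Rank sum = 6 + 1 + 4 + 4 = 15

15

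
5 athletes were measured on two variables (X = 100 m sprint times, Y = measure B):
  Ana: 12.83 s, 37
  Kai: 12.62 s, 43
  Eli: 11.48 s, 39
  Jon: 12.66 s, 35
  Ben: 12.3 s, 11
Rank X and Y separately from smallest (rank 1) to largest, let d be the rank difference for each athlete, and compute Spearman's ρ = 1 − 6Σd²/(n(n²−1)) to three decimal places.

-0.100

Ranks of variable 1: 5, 3, 1, 4, 2
Ranks of variable 2: 3, 5, 4, 2, 1
d = r₁ − r₂: 2, -2, -3, 2, 1
d²: 4, 4, 9, 4, 1; Σd² = 22
ρ = 1 − 6·22/(5·24) = 1 − 132/120 = -0.100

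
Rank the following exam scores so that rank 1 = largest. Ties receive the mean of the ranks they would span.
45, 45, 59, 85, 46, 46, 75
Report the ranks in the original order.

6.5, 6.5, 3, 1, 4.5, 4.5, 2

Sorted (descending): 85, 75, 59, 46, 46, 45, 45
The 2 values of 46 occupy positions 4–5 → average rank (4+5)/2 = 4.5.
The 2 values of 45 occupy positions 6–7 → average rank (6+7)/2 = 6.5.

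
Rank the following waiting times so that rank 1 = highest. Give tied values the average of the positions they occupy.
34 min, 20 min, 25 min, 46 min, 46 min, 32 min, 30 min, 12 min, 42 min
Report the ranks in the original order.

Sorted (descending): 46, 46, 42, 34, 32, 30, 25, 20, 12
The 2 values of 46 occupy positions 1–2 → average rank (1+2)/2 = 1.5.

4, 8, 7, 1.5, 1.5, 5, 6, 9, 3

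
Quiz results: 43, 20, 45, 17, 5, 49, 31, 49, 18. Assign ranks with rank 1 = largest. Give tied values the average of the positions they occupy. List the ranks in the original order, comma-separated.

Sorted (descending): 49, 49, 45, 43, 31, 20, 18, 17, 5
The 2 values of 49 occupy positions 1–2 → average rank (1+2)/2 = 1.5.

4, 6, 3, 8, 9, 1.5, 5, 1.5, 7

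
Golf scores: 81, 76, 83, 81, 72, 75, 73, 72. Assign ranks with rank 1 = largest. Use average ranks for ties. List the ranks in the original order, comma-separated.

2.5, 4, 1, 2.5, 7.5, 5, 6, 7.5

Sorted (descending): 83, 81, 81, 76, 75, 73, 72, 72
The 2 values of 81 occupy positions 2–3 → average rank (2+3)/2 = 2.5.
The 2 values of 72 occupy positions 7–8 → average rank (7+8)/2 = 7.5.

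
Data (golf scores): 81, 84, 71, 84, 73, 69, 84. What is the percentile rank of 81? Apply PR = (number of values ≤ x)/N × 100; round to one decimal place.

N = 7.
Strictly below 81: 3. Equal to 81: 1.
PR = 4/7 × 100 = 57.1

57.1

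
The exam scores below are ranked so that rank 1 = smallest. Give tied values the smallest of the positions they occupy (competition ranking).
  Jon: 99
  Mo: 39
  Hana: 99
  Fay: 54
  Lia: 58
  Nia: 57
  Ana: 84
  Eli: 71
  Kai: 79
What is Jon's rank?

Sorted (ascending): 39, 54, 57, 58, 71, 79, 84, 99, 99
The 2 values of 99 occupy positions 8–9 → each gets rank 8.
Jon has value 99 → rank 8.

8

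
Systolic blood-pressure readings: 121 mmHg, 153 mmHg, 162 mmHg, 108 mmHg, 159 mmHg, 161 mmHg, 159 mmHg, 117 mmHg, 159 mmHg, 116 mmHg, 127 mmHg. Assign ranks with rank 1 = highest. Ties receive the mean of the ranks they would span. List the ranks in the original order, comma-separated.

Sorted (descending): 162, 161, 159, 159, 159, 153, 127, 121, 117, 116, 108
The 3 values of 159 occupy positions 3–5 → average rank 4.

8, 6, 1, 11, 4, 2, 4, 9, 4, 10, 7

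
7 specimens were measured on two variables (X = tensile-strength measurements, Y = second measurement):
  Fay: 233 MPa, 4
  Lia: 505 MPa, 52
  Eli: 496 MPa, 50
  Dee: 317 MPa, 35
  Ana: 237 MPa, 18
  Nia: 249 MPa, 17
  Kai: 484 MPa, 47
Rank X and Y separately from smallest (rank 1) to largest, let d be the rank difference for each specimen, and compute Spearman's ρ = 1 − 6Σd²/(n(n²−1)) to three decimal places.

0.964

Ranks of variable 1: 1, 7, 6, 4, 2, 3, 5
Ranks of variable 2: 1, 7, 6, 4, 3, 2, 5
d = r₁ − r₂: 0, 0, 0, 0, -1, 1, 0
d²: 0, 0, 0, 0, 1, 1, 0; Σd² = 2
ρ = 1 − 6·2/(7·48) = 1 − 12/336 = 0.964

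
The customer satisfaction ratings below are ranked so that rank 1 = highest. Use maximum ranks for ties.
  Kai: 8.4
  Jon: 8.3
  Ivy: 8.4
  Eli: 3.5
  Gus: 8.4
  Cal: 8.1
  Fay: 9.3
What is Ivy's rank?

4

Sorted (descending): 9.3, 8.4, 8.4, 8.4, 8.3, 8.1, 3.5
The 3 values of 8.4 occupy positions 2–4 → each gets rank 4.
Ivy has value 8.4 → rank 4.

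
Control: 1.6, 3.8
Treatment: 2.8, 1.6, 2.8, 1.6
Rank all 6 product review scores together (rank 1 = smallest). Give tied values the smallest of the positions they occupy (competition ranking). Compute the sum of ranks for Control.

7

Sorted (ascending): 1.6, 1.6, 1.6, 2.8, 2.8, 3.8
The 3 values of 1.6 occupy positions 1–3 → each gets rank 1.
The 2 values of 2.8 occupy positions 4–5 → each gets rank 4.
Control values → pooled ranks: 1.6→1, 3.8→6
Rank sum = 1 + 6 = 7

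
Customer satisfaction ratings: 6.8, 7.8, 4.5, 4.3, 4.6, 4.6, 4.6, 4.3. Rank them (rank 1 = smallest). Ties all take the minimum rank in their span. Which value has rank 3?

4.5

Sorted (ascending): 4.3, 4.3, 4.5, 4.6, 4.6, 4.6, 6.8, 7.8
The 2 values of 4.3 occupy positions 1–2 → each gets rank 1.
The 3 values of 4.6 occupy positions 4–6 → each gets rank 4.
Rank 3 → value 4.5.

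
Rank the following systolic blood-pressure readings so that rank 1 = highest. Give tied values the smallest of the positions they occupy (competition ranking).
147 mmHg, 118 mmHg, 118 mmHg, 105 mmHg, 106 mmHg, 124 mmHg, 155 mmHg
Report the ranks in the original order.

2, 4, 4, 7, 6, 3, 1

Sorted (descending): 155, 147, 124, 118, 118, 106, 105
The 2 values of 118 occupy positions 4–5 → each gets rank 4.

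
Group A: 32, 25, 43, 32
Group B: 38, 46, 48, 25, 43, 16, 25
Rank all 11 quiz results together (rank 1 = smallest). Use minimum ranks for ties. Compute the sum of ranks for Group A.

20

Sorted (ascending): 16, 25, 25, 25, 32, 32, 38, 43, 43, 46, 48
The 3 values of 25 occupy positions 2–4 → each gets rank 2.
The 2 values of 32 occupy positions 5–6 → each gets rank 5.
The 2 values of 43 occupy positions 8–9 → each gets rank 8.
Group A values → pooled ranks: 32→5, 25→2, 43→8, 32→5
Rank sum = 5 + 2 + 8 + 5 = 20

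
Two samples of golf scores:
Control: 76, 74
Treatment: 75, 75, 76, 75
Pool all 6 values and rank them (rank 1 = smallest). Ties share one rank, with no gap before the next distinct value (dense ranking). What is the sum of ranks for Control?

Sorted (ascending): 74, 75, 75, 75, 76, 76
The 3 values of 75 share dense rank 2.
The 2 values of 76 share dense rank 3.
Remaining distinct values take the next consecutive integers.
Control values → pooled ranks: 76→3, 74→1
Rank sum = 3 + 1 = 4

4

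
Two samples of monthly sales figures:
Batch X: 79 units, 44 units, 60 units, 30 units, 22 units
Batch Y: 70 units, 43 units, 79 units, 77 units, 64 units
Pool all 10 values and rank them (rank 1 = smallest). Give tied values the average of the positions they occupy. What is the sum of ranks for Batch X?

Sorted (ascending): 22, 30, 43, 44, 60, 64, 70, 77, 79, 79
The 2 values of 79 occupy positions 9–10 → average rank (9+10)/2 = 9.5.
Batch X values → pooled ranks: 79→9.5, 44→4, 60→5, 30→2, 22→1
Rank sum = 9.5 + 4 + 5 + 2 + 1 = 21.5

21.5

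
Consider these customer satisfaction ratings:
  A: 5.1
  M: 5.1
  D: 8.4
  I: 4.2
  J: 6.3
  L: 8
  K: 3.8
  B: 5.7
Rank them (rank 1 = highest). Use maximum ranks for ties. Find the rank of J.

3

Sorted (descending): 8.4, 8, 6.3, 5.7, 5.1, 5.1, 4.2, 3.8
The 2 values of 5.1 occupy positions 5–6 → each gets rank 6.
J has value 6.3 → rank 3.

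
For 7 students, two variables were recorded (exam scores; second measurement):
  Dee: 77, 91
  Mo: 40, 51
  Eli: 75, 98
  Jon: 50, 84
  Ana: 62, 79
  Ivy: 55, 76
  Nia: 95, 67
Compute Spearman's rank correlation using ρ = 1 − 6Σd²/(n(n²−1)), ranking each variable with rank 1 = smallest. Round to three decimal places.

0.321

Ranks of variable 1: 6, 1, 5, 2, 4, 3, 7
Ranks of variable 2: 6, 1, 7, 5, 4, 3, 2
d = r₁ − r₂: 0, 0, -2, -3, 0, 0, 5
d²: 0, 0, 4, 9, 0, 0, 25; Σd² = 38
ρ = 1 − 6·38/(7·48) = 1 − 228/336 = 0.321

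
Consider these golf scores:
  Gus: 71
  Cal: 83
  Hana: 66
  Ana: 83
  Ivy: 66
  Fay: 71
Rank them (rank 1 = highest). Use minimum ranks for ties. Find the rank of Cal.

Sorted (descending): 83, 83, 71, 71, 66, 66
The 2 values of 83 occupy positions 1–2 → each gets rank 1.
The 2 values of 71 occupy positions 3–4 → each gets rank 3.
The 2 values of 66 occupy positions 5–6 → each gets rank 5.
Cal has value 83 → rank 1.

1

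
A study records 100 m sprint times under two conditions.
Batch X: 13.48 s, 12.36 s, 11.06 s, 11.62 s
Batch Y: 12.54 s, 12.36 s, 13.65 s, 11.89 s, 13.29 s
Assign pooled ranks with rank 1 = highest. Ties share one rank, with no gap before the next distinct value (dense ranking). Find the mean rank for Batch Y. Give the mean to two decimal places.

Sorted (descending): 13.65, 13.48, 13.29, 12.54, 12.36, 12.36, 11.89, 11.62, 11.06
The 2 values of 12.36 share dense rank 5.
Remaining distinct values take the next consecutive integers.
Batch Y values → pooled ranks: 12.54→4, 12.36→5, 13.65→1, 11.89→6, 13.29→3
Mean rank = (4 + 5 + 1 + 6 + 3) / 5 = 3.80

3.80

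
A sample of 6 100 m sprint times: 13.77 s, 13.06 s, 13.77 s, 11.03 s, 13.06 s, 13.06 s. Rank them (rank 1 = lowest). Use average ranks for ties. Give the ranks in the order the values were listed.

5.5, 3, 5.5, 1, 3, 3

Sorted (ascending): 11.03, 13.06, 13.06, 13.06, 13.77, 13.77
The 3 values of 13.06 occupy positions 2–4 → average rank 3.
The 2 values of 13.77 occupy positions 5–6 → average rank (5+6)/2 = 5.5.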